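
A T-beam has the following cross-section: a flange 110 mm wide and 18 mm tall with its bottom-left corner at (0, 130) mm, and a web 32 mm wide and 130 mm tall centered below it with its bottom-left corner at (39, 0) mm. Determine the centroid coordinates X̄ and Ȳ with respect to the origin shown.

X̄ = 55.00 mm, Ȳ = 88.86 mm

web: A = 32 × 130 = 4160.00, centroid at (55.00, 65.00).
flange: A = 110 × 18 = 1980.00, centroid at (55.00, 139.00).
ΣA = 6140.00 mm²
ΣAX̄ = (4160.00)(55.00) + (1980.00)(55.00) = 337700.00 mm³
ΣAȲ = (4160.00)(65.00) + (1980.00)(139.00) = 545620.00 mm³
X̄ = 337700.00 / 6140.00 = 55.00 mm
Ȳ = 545620.00 / 6140.00 = 88.86 mm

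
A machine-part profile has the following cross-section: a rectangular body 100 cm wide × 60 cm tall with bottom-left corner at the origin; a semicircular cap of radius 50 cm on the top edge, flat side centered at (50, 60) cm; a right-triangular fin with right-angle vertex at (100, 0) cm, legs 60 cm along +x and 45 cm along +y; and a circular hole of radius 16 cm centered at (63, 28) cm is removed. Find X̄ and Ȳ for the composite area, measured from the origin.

rectangular body: A = 100 × 60 = 6000.00, centroid at (50.00, 30.00).
semicircular top: A = ½π·50² = 3926.99, centroid at (50.00, 81.22).
triangular fin: A = ½·60·45 = 1350.00, centroid at (120.00, 15.00).
hole: A = −π·16² = -804.25, centroid at (63.00, 28.00).
ΣA = 10472.74 cm², ΣAX̄ = 607681.93 cm³, ΣAȲ = 496683.85 cm³.
X̄ = 607681.93/10472.74 = 58.03 cm; Ȳ = 496683.85/10472.74 = 47.43 cm.

X̄ = 58.03 cm, Ȳ = 47.43 cm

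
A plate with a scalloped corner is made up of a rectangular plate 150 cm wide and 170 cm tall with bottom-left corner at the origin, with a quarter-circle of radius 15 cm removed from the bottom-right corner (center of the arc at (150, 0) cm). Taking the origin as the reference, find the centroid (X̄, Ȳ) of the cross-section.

Part | A | x̄ᵢ | ȳᵢ | A·x̄ᵢ | A·ȳᵢ
plate | 25500.00 | 75.00 | 85.00 | 1912500.00 | 2167500.00
removed quarter-circle | -176.71 | 143.63 | 6.37 | -25382.19 | -1125.00
Σ | 25323.29 |  |  | 1887117.81 | 2166375.00
X̄ = 1887117.81 / 25323.29 = 74.52 cm
Ȳ = 2166375.00 / 25323.29 = 85.55 cm

X̄ = 74.52 cm, Ȳ = 85.55 cm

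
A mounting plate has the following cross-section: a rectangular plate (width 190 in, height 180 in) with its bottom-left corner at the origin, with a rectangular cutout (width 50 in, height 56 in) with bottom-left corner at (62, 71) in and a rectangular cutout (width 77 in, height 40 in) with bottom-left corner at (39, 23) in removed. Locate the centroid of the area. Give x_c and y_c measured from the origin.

plate: A = 190 × 180 = 34200.00, centroid at (95.00, 90.00).
hole 1: A = −(50 × 56) = -2800.00, centroid at (87.00, 99.00).
hole 2: A = −(77 × 40) = -3080.00, centroid at (77.50, 43.00).
ΣA = 28320.00 in², ΣAx_c = 2766700.00 in³, ΣAy_c = 2668360.00 in³.
x_c = 2766700.00/28320.00 = 97.69 in; y_c = 2668360.00/28320.00 = 94.22 in.

x_c = 97.69 in, y_c = 94.22 in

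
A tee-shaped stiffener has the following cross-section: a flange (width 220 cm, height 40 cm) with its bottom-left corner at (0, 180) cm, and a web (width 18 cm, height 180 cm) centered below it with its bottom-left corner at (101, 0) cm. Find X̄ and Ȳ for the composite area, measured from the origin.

Part | A | x̄ᵢ | ȳᵢ | A·x̄ᵢ | A·ȳᵢ
web | 3240.00 | 110.00 | 90.00 | 356400.00 | 291600.00
flange | 8800.00 | 110.00 | 200.00 | 968000.00 | 1760000.00
Σ | 12040.00 |  |  | 1324400.00 | 2051600.00
X̄ = 1324400.00 / 12040.00 = 110.00 cm
Ȳ = 2051600.00 / 12040.00 = 170.40 cm

X̄ = 110.00 cm, Ȳ = 170.40 cm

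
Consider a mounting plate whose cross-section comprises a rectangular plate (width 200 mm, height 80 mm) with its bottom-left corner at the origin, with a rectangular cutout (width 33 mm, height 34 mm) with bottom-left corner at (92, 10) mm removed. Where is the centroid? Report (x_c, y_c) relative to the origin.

Part | A | x̄ᵢ | ȳᵢ | A·x̄ᵢ | A·ȳᵢ
plate | 16000.00 | 100.00 | 40.00 | 1600000.00 | 640000.00
hole | -1122.00 | 108.50 | 27.00 | -121737.00 | -30294.00
Σ | 14878.00 |  |  | 1478263.00 | 609706.00
x_c = 1478263.00 / 14878.00 = 99.36 mm
y_c = 609706.00 / 14878.00 = 40.98 mm

x_c = 99.36 mm, y_c = 40.98 mm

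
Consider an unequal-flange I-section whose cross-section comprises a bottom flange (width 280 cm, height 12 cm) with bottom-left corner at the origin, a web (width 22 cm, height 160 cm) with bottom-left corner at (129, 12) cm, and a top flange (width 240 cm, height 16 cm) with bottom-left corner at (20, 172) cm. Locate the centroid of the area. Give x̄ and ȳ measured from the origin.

Part | A | x̄ᵢ | ȳᵢ | A·x̄ᵢ | A·ȳᵢ
bottom flange | 3360.00 | 140.00 | 6.00 | 470400.00 | 20160.00
web | 3520.00 | 140.00 | 92.00 | 492800.00 | 323840.00
top flange | 3840.00 | 140.00 | 180.00 | 537600.00 | 691200.00
Σ | 10720.00 |  |  | 1500800.00 | 1035200.00
x̄ = 1500800.00 / 10720.00 = 140.00 cm
ȳ = 1035200.00 / 10720.00 = 96.57 cm

x̄ = 140.00 cm, ȳ = 96.57 cm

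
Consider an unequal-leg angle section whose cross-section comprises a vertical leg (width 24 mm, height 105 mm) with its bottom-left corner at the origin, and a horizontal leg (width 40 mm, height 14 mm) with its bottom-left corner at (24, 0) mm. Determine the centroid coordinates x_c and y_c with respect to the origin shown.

x_c = 17.82 mm, y_c = 44.23 mm

vertical leg: A = 24 × 105 = 2520.00, centroid at (12.00, 52.50).
horizontal leg: A = 40 × 14 = 560.00, centroid at (44.00, 7.00).
ΣA = 3080.00 mm²
ΣAx_c = (2520.00)(12.00) + (560.00)(44.00) = 54880.00 mm³
ΣAy_c = (2520.00)(52.50) + (560.00)(7.00) = 136220.00 mm³
x_c = 54880.00 / 3080.00 = 17.82 mm
y_c = 136220.00 / 3080.00 = 44.23 mm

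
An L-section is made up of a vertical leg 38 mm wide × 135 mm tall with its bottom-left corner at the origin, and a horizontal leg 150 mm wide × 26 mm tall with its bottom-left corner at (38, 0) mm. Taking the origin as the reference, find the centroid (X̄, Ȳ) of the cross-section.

vertical leg: A = 38 × 135 = 5130.00, centroid at (19.00, 67.50).
horizontal leg: A = 150 × 26 = 3900.00, centroid at (113.00, 13.00).
ΣA = 9030.00 mm², ΣAX̄ = 538170.00 mm³, ΣAȲ = 396975.00 mm³.
X̄ = 538170.00/9030.00 = 59.60 mm; Ȳ = 396975.00/9030.00 = 43.96 mm.

X̄ = 59.60 mm, Ȳ = 43.96 mm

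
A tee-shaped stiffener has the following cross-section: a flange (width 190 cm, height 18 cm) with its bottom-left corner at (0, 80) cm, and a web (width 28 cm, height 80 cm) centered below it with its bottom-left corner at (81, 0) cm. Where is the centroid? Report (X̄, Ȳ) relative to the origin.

X̄ = 95.00 cm, Ȳ = 69.61 cm

web: A = 28 × 80 = 2240.00, centroid at (95.00, 40.00).
flange: A = 190 × 18 = 3420.00, centroid at (95.00, 89.00).
ΣA = 5660.00 cm², ΣAX̄ = 537700.00 cm³, ΣAȲ = 393980.00 cm³.
X̄ = 537700.00/5660.00 = 95.00 cm; Ȳ = 393980.00/5660.00 = 69.61 cm.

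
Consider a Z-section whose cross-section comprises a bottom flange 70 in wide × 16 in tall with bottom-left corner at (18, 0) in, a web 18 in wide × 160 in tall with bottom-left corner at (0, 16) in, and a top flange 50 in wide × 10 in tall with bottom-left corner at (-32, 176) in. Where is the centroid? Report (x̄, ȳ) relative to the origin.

x̄ = 18.17 in, ȳ = 83.54 in

bottom flange: A = 70 × 16 = 1120.00, centroid at (53.00, 8.00).
web: A = 18 × 160 = 2880.00, centroid at (9.00, 96.00).
top flange: A = 50 × 10 = 500.00, centroid at (-7.00, 181.00).
ΣA = 4500.00 in², ΣAx̄ = 81780.00 in³, ΣAȳ = 375940.00 in³.
x̄ = 81780.00/4500.00 = 18.17 in; ȳ = 375940.00/4500.00 = 83.54 in.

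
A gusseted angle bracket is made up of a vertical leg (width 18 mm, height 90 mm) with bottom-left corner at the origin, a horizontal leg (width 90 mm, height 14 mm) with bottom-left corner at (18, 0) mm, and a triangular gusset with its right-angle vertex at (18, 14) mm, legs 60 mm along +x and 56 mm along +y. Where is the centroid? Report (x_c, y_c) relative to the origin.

Part | A | x̄ᵢ | ȳᵢ | A·x̄ᵢ | A·ȳᵢ
vertical leg | 1620.00 | 9.00 | 45.00 | 14580.00 | 72900.00
horizontal leg | 1260.00 | 63.00 | 7.00 | 79380.00 | 8820.00
gusset | 1680.00 | 38.00 | 32.67 | 63840.00 | 54880.00
Σ | 4560.00 |  |  | 157800.00 | 136600.00
x_c = 157800.00 / 4560.00 = 34.61 mm
y_c = 136600.00 / 4560.00 = 29.96 mm

x_c = 34.61 mm, y_c = 29.96 mm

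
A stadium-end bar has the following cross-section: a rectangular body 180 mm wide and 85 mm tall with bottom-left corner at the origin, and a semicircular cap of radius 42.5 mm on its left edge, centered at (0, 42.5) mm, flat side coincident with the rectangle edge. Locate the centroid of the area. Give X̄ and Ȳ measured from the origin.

rectangular body: A = 180 × 85 = 15300.00, centroid at (90.00, 42.50).
semicircular end: A = ½π·42.5² = 2837.25, centroid at (-18.04, 42.50).
ΣA = 18137.25 mm², ΣAX̄ = 1325822.92 mm³, ΣAȲ = 770833.16 mm³.
X̄ = 1325822.92/18137.25 = 73.10 mm; Ȳ = 770833.16/18137.25 = 42.50 mm.

X̄ = 73.10 mm, Ȳ = 42.50 mm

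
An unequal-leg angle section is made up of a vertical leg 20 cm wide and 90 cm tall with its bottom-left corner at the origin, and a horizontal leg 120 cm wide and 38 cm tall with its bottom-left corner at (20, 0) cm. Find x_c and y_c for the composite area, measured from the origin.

vertical leg: A = 20 × 90 = 1800.00, centroid at (10.00, 45.00).
horizontal leg: A = 120 × 38 = 4560.00, centroid at (80.00, 19.00).
ΣA = 6360.00 cm², ΣAx_c = 382800.00 cm³, ΣAy_c = 167640.00 cm³.
x_c = 382800.00/6360.00 = 60.19 cm; y_c = 167640.00/6360.00 = 26.36 cm.

x_c = 60.19 cm, y_c = 26.36 cm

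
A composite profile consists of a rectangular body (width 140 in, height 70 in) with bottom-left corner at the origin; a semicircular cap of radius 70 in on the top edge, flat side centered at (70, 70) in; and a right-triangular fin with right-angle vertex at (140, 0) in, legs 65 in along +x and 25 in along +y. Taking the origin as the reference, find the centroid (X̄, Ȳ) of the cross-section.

X̄ = 74.07 in, Ȳ = 61.02 in

rectangular body: A = 140 × 70 = 9800.00, centroid at (70.00, 35.00).
semicircular top: A = ½π·70² = 7696.90, centroid at (70.00, 99.71).
triangular fin: A = ½·65·25 = 812.50, centroid at (161.67, 8.33).
ΣA = 18309.40 in², ΣAX̄ = 1356137.31 in³, ΣAȲ = 1117220.64 in³.
X̄ = 1356137.31/18309.40 = 74.07 in; Ȳ = 1117220.64/18309.40 = 61.02 in.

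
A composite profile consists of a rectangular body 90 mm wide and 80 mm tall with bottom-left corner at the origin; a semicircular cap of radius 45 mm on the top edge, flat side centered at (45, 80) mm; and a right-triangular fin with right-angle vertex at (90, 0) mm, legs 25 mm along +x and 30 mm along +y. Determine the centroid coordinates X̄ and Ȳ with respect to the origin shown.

X̄ = 46.86 mm, Ȳ = 56.43 mm

Part | A | x̄ᵢ | ȳᵢ | A·x̄ᵢ | A·ȳᵢ
rectangular body | 7200.00 | 45.00 | 40.00 | 324000.00 | 288000.00
semicircular top | 3180.86 | 45.00 | 99.10 | 143138.82 | 315219.00
triangular fin | 375.00 | 98.33 | 10.00 | 36875.00 | 3750.00
Σ | 10755.86 |  |  | 504013.82 | 606969.00
X̄ = 504013.82 / 10755.86 = 46.86 mm
Ȳ = 606969.00 / 10755.86 = 56.43 mm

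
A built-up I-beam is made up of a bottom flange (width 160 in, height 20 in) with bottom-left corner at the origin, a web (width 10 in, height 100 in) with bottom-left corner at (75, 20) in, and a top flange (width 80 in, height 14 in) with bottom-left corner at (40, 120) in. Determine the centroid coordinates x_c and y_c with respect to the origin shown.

bottom flange: A = 160 × 20 = 3200.00, centroid at (80.00, 10.00).
web: A = 10 × 100 = 1000.00, centroid at (80.00, 70.00).
top flange: A = 80 × 14 = 1120.00, centroid at (80.00, 127.00).
ΣA = 5320.00 in²
ΣAx_c = (3200.00)(80.00) + (1000.00)(80.00) + (1120.00)(80.00) = 425600.00 in³
ΣAy_c = (3200.00)(10.00) + (1000.00)(70.00) + (1120.00)(127.00) = 244240.00 in³
x_c = 425600.00 / 5320.00 = 80.00 in
y_c = 244240.00 / 5320.00 = 45.91 in

x_c = 80.00 in, y_c = 45.91 in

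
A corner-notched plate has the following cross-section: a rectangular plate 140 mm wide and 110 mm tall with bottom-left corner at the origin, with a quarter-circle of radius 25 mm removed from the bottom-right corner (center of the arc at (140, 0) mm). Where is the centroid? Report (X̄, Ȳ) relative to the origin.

X̄ = 68.04 mm, Ȳ = 56.46 mm

plate: A = 140 × 110 = 15400.00, centroid at (70.00, 55.00).
removed quarter-circle: A = −¼π·25² = -490.87, centroid at (129.39, 10.61).
ΣA = 14909.13 mm², ΣAX̄ = 1014485.99 mm³, ΣAȲ = 841791.67 mm³.
X̄ = 1014485.99/14909.13 = 68.04 mm; Ȳ = 841791.67/14909.13 = 56.46 mm.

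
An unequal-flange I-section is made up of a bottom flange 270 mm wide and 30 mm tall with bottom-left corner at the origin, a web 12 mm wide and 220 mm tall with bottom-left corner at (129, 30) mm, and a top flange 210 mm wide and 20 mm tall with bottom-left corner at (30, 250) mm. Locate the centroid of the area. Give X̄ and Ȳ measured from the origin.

X̄ = 135.00 mm, Ȳ = 105.96 mm

bottom flange: A = 270 × 30 = 8100.00, centroid at (135.00, 15.00).
web: A = 12 × 220 = 2640.00, centroid at (135.00, 140.00).
top flange: A = 210 × 20 = 4200.00, centroid at (135.00, 260.00).
ΣA = 14940.00 mm², ΣAX̄ = 2016900.00 mm³, ΣAȲ = 1583100.00 mm³.
X̄ = 2016900.00/14940.00 = 135.00 mm; Ȳ = 1583100.00/14940.00 = 105.96 mm.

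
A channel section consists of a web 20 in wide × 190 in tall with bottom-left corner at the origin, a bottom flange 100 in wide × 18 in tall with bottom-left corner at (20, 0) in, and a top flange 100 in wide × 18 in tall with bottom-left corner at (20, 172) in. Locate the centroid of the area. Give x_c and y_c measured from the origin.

web: A = 20 × 190 = 3800.00, centroid at (10.00, 95.00).
bottom flange: A = 100 × 18 = 1800.00, centroid at (70.00, 9.00).
top flange: A = 100 × 18 = 1800.00, centroid at (70.00, 181.00).
ΣA = 7400.00 in²
ΣAx_c = (3800.00)(10.00) + (1800.00)(70.00) + (1800.00)(70.00) = 290000.00 in³
ΣAy_c = (3800.00)(95.00) + (1800.00)(9.00) + (1800.00)(181.00) = 703000.00 in³
x_c = 290000.00 / 7400.00 = 39.19 in
y_c = 703000.00 / 7400.00 = 95.00 in

x_c = 39.19 in, y_c = 95.00 in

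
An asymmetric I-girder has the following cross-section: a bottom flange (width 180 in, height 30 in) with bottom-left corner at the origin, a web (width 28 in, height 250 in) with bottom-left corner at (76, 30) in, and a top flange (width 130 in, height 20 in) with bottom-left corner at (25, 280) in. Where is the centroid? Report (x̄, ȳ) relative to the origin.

bottom flange: A = 180 × 30 = 5400.00, centroid at (90.00, 15.00).
web: A = 28 × 250 = 7000.00, centroid at (90.00, 155.00).
top flange: A = 130 × 20 = 2600.00, centroid at (90.00, 290.00).
ΣA = 15000.00 in², ΣAx̄ = 1350000.00 in³, ΣAȳ = 1920000.00 in³.
x̄ = 1350000.00/15000.00 = 90.00 in; ȳ = 1920000.00/15000.00 = 128.00 in.

x̄ = 90.00 in, ȳ = 128.00 in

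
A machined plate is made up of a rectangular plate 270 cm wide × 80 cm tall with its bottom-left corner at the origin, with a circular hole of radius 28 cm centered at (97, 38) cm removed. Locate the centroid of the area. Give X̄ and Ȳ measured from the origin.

plate: A = 270 × 80 = 21600.00, centroid at (135.00, 40.00).
hole: A = −π·28² = -2463.01, centroid at (97.00, 38.00).
ΣA = 19136.99 cm², ΣAX̄ = 2677088.16 cm³, ΣAȲ = 770405.67 cm³.
X̄ = 2677088.16/19136.99 = 139.89 cm; Ȳ = 770405.67/19136.99 = 40.26 cm.

X̄ = 139.89 cm, Ȳ = 40.26 cm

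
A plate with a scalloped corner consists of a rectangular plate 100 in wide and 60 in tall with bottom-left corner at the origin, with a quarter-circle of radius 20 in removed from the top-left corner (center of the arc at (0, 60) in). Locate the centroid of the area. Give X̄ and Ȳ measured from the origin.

X̄ = 52.29 in, Ȳ = 28.81 in

Part | A | x̄ᵢ | ȳᵢ | A·x̄ᵢ | A·ȳᵢ
plate | 6000.00 | 50.00 | 30.00 | 300000.00 | 180000.00
removed quarter-circle | -314.16 | 8.49 | 51.51 | -2666.67 | -16182.89
Σ | 5685.84 |  |  | 297333.33 | 163817.11
X̄ = 297333.33 / 5685.84 = 52.29 in
Ȳ = 163817.11 / 5685.84 = 28.81 in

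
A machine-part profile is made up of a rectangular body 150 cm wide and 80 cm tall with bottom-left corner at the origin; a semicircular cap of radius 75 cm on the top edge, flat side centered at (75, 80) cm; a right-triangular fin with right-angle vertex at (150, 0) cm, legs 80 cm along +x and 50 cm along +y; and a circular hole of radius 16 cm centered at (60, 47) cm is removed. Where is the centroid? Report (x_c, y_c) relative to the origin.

rectangular body: A = 150 × 80 = 12000.00, centroid at (75.00, 40.00).
semicircular top: A = ½π·75² = 8835.73, centroid at (75.00, 111.83).
triangular fin: A = ½·80·50 = 2000.00, centroid at (176.67, 16.67).
hole: A = −π·16² = -804.25, centroid at (60.00, 47.00).
ΣA = 22031.48 cm², ΣAx_c = 1867758.17 cm³, ΣAy_c = 1463642.04 cm³.
x_c = 1867758.17/22031.48 = 84.78 cm; y_c = 1463642.04/22031.48 = 66.43 cm.

x_c = 84.78 cm, y_c = 66.43 cm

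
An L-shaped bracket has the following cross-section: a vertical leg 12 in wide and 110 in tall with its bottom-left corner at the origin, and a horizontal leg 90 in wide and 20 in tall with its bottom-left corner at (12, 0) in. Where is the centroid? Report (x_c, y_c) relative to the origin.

Part | A | x̄ᵢ | ȳᵢ | A·x̄ᵢ | A·ȳᵢ
vertical leg | 1320.00 | 6.00 | 55.00 | 7920.00 | 72600.00
horizontal leg | 1800.00 | 57.00 | 10.00 | 102600.00 | 18000.00
Σ | 3120.00 |  |  | 110520.00 | 90600.00
x_c = 110520.00 / 3120.00 = 35.42 in
y_c = 90600.00 / 3120.00 = 29.04 in

x_c = 35.42 in, y_c = 29.04 in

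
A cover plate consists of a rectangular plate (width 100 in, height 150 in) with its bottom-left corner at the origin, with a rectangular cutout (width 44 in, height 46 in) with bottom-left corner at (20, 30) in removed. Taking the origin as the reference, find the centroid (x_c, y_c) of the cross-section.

x_c = 51.25 in, y_c = 78.43 in

plate: A = 100 × 150 = 15000.00, centroid at (50.00, 75.00).
hole: A = −(44 × 46) = -2024.00, centroid at (42.00, 53.00).
ΣA = 12976.00 in², ΣAx_c = 664992.00 in³, ΣAy_c = 1017728.00 in³.
x_c = 664992.00/12976.00 = 51.25 in; y_c = 1017728.00/12976.00 = 78.43 in.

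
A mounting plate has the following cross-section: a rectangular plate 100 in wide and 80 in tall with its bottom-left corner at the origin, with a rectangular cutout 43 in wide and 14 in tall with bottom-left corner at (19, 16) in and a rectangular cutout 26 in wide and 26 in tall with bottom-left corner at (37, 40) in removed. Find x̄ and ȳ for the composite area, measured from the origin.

x̄ = 50.85 in, ȳ = 40.22 in

Part | A | x̄ᵢ | ȳᵢ | A·x̄ᵢ | A·ȳᵢ
plate | 8000.00 | 50.00 | 40.00 | 400000.00 | 320000.00
hole 1 | -602.00 | 40.50 | 23.00 | -24381.00 | -13846.00
hole 2 | -676.00 | 50.00 | 53.00 | -33800.00 | -35828.00
Σ | 6722.00 |  |  | 341819.00 | 270326.00
x̄ = 341819.00 / 6722.00 = 50.85 in
ȳ = 270326.00 / 6722.00 = 40.22 in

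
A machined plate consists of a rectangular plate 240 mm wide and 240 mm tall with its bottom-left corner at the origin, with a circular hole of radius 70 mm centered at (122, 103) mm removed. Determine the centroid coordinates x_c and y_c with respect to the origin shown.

plate: A = 240 × 240 = 57600.00, centroid at (120.00, 120.00).
hole: A = −π·70² = -15393.80, centroid at (122.00, 103.00).
ΣA = 42206.20 mm²
ΣAx_c = (57600.00)(120.00) + (-15393.80)(122.00) = 5033955.91 mm³
ΣAy_c = (57600.00)(120.00) + (-15393.80)(103.00) = 5326438.19 mm³
x_c = 5033955.91 / 42206.20 = 119.27 mm
y_c = 5326438.19 / 42206.20 = 126.20 mm

x_c = 119.27 mm, y_c = 126.20 mm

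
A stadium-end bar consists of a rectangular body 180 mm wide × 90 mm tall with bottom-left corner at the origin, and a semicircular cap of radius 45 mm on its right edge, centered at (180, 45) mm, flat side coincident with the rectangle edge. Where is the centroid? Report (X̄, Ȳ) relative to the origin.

rectangular body: A = 180 × 90 = 16200.00, centroid at (90.00, 45.00).
semicircular end: A = ½π·45² = 3180.86, centroid at (199.10, 45.00).
ΣA = 19380.86 mm²
ΣAX̄ = (16200.00)(90.00) + (3180.86)(199.10) = 2091305.26 mm³
ΣAȲ = (16200.00)(45.00) + (3180.86)(45.00) = 872138.82 mm³
X̄ = 2091305.26 / 19380.86 = 107.91 mm
Ȳ = 872138.82 / 19380.86 = 45.00 mm

X̄ = 107.91 mm, Ȳ = 45.00 mm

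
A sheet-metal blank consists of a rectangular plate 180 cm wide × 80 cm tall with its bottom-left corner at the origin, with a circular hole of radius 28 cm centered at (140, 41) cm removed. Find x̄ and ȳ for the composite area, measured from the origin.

Part | A | x̄ᵢ | ȳᵢ | A·x̄ᵢ | A·ȳᵢ
plate | 14400.00 | 90.00 | 40.00 | 1296000.00 | 576000.00
hole | -2463.01 | 140.00 | 41.00 | -344821.21 | -100983.35
Σ | 11936.99 |  |  | 951178.79 | 475016.65
x̄ = 951178.79 / 11936.99 = 79.68 cm
ȳ = 475016.65 / 11936.99 = 39.79 cm

x̄ = 79.68 cm, ȳ = 39.79 cm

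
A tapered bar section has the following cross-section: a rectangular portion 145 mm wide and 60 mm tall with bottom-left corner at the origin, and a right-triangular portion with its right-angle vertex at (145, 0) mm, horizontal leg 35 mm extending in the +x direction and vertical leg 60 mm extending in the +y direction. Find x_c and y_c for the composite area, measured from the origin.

x_c = 81.56 mm, y_c = 28.92 mm

rectangular portion: A = 145 × 60 = 8700.00, centroid at (72.50, 30.00).
triangular portion: A = ½·35·60 = 1050.00, centroid at (156.67, 20.00).
ΣA = 9750.00 mm², ΣAx_c = 795250.00 mm³, ΣAy_c = 282000.00 mm³.
x_c = 795250.00/9750.00 = 81.56 mm; y_c = 282000.00/9750.00 = 28.92 mm.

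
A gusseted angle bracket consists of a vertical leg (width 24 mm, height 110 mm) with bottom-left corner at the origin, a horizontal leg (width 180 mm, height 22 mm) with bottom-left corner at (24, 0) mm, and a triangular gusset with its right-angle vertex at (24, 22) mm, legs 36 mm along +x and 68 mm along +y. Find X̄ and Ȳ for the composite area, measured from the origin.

X̄ = 67.38 mm, Ȳ = 31.11 mm

vertical leg: A = 24 × 110 = 2640.00, centroid at (12.00, 55.00).
horizontal leg: A = 180 × 22 = 3960.00, centroid at (114.00, 11.00).
gusset: A = ½·36·68 = 1224.00, centroid at (36.00, 44.67).
ΣA = 7824.00 mm²
ΣAX̄ = (2640.00)(12.00) + (3960.00)(114.00) + (1224.00)(36.00) = 527184.00 mm³
ΣAȲ = (2640.00)(55.00) + (3960.00)(11.00) + (1224.00)(44.67) = 243432.00 mm³
X̄ = 527184.00 / 7824.00 = 67.38 mm
Ȳ = 243432.00 / 7824.00 = 31.11 mm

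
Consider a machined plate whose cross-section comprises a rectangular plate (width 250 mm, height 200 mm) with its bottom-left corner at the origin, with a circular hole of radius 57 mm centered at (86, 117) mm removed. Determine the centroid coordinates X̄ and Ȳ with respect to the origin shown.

X̄ = 135.00 mm, Ȳ = 95.64 mm

plate: A = 250 × 200 = 50000.00, centroid at (125.00, 100.00).
hole: A = −π·57² = -10207.03, centroid at (86.00, 117.00).
ΣA = 39792.97 mm², ΣAX̄ = 5372195.03 mm³, ΣAȲ = 3805776.96 mm³.
X̄ = 5372195.03/39792.97 = 135.00 mm; Ȳ = 3805776.96/39792.97 = 95.64 mm.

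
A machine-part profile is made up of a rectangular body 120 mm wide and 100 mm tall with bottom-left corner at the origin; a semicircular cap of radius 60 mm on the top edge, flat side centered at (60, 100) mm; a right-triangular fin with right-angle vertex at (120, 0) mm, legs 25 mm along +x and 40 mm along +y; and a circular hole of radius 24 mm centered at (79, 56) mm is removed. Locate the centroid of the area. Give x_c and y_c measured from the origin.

rectangular body: A = 120 × 100 = 12000.00, centroid at (60.00, 50.00).
semicircular top: A = ½π·60² = 5654.87, centroid at (60.00, 125.46).
triangular fin: A = ½·25·40 = 500.00, centroid at (128.33, 13.33).
hole: A = −π·24² = -1809.56, centroid at (79.00, 56.00).
ΣA = 16345.31 mm², ΣAx_c = 980503.64 mm³, ΣAy_c = 1214818.13 mm³.
x_c = 980503.64/16345.31 = 59.99 mm; y_c = 1214818.13/16345.31 = 74.32 mm.

x_c = 59.99 mm, y_c = 74.32 mm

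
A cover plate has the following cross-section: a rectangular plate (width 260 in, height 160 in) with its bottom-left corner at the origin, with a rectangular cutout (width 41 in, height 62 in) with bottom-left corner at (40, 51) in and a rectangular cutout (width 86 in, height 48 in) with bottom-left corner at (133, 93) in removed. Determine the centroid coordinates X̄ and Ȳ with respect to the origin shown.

Part | A | x̄ᵢ | ȳᵢ | A·x̄ᵢ | A·ȳᵢ
plate | 41600.00 | 130.00 | 80.00 | 5408000.00 | 3328000.00
hole 1 | -2542.00 | 60.50 | 82.00 | -153791.00 | -208444.00
hole 2 | -4128.00 | 176.00 | 117.00 | -726528.00 | -482976.00
Σ | 34930.00 |  |  | 4527681.00 | 2636580.00
X̄ = 4527681.00 / 34930.00 = 129.62 in
Ȳ = 2636580.00 / 34930.00 = 75.48 in

X̄ = 129.62 in, Ȳ = 75.48 in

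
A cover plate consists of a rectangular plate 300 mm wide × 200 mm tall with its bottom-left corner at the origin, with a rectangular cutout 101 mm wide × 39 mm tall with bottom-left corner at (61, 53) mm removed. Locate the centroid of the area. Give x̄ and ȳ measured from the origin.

x̄ = 152.71 mm, ȳ = 101.93 mm

plate: A = 300 × 200 = 60000.00, centroid at (150.00, 100.00).
hole: A = −(101 × 39) = -3939.00, centroid at (111.50, 72.50).
ΣA = 56061.00 mm², ΣAx̄ = 8560801.50 mm³, ΣAȳ = 5714422.50 mm³.
x̄ = 8560801.50/56061.00 = 152.71 mm; ȳ = 5714422.50/56061.00 = 101.93 mm.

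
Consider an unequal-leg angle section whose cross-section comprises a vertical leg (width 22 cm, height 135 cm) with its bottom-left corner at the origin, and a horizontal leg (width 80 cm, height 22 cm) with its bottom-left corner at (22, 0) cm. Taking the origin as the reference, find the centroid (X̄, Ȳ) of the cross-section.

X̄ = 29.98 cm, Ȳ = 46.48 cm

Part | A | x̄ᵢ | ȳᵢ | A·x̄ᵢ | A·ȳᵢ
vertical leg | 2970.00 | 11.00 | 67.50 | 32670.00 | 200475.00
horizontal leg | 1760.00 | 62.00 | 11.00 | 109120.00 | 19360.00
Σ | 4730.00 |  |  | 141790.00 | 219835.00
X̄ = 141790.00 / 4730.00 = 29.98 cm
Ȳ = 219835.00 / 4730.00 = 46.48 cm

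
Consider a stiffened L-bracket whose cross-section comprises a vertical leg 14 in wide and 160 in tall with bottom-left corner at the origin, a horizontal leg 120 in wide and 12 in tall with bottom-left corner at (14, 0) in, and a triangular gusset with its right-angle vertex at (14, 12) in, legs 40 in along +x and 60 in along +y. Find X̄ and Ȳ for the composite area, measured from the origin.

vertical leg: A = 14 × 160 = 2240.00, centroid at (7.00, 80.00).
horizontal leg: A = 120 × 12 = 1440.00, centroid at (74.00, 6.00).
gusset: A = ½·40·60 = 1200.00, centroid at (27.33, 32.00).
ΣA = 4880.00 in², ΣAX̄ = 155040.00 in³, ΣAȲ = 226240.00 in³.
X̄ = 155040.00/4880.00 = 31.77 in; Ȳ = 226240.00/4880.00 = 46.36 in.

X̄ = 31.77 in, Ȳ = 46.36 in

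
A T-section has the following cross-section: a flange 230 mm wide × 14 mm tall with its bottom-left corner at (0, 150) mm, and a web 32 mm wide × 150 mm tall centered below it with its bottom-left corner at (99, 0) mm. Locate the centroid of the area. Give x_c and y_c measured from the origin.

web: A = 32 × 150 = 4800.00, centroid at (115.00, 75.00).
flange: A = 230 × 14 = 3220.00, centroid at (115.00, 157.00).
ΣA = 8020.00 mm²
ΣAx_c = (4800.00)(115.00) + (3220.00)(115.00) = 922300.00 mm³
ΣAy_c = (4800.00)(75.00) + (3220.00)(157.00) = 865540.00 mm³
x_c = 922300.00 / 8020.00 = 115.00 mm
y_c = 865540.00 / 8020.00 = 107.92 mm

x_c = 115.00 mm, y_c = 107.92 mm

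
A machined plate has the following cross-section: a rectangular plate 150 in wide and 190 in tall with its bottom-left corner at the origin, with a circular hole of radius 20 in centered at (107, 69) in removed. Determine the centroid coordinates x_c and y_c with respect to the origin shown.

x_c = 73.52 in, y_c = 96.20 in

Part | A | x̄ᵢ | ȳᵢ | A·x̄ᵢ | A·ȳᵢ
plate | 28500.00 | 75.00 | 95.00 | 2137500.00 | 2707500.00
hole | -1256.64 | 107.00 | 69.00 | -134460.17 | -86707.96
Σ | 27243.36 |  |  | 2003039.83 | 2620792.04
x_c = 2003039.83 / 27243.36 = 73.52 in
y_c = 2620792.04 / 27243.36 = 96.20 in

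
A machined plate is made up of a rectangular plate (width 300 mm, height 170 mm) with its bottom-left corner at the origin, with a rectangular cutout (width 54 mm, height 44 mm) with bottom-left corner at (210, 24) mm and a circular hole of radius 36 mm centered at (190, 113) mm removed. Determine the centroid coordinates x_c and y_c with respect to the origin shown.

x_c = 141.70 mm, y_c = 84.52 mm

Part | A | x̄ᵢ | ȳᵢ | A·x̄ᵢ | A·ȳᵢ
plate | 51000.00 | 150.00 | 85.00 | 7650000.00 | 4335000.00
hole 1 | -2376.00 | 237.00 | 46.00 | -563112.00 | -109296.00
hole 2 | -4071.50 | 190.00 | 113.00 | -773585.78 | -460079.96
Σ | 44552.50 |  |  | 6313302.22 | 3765624.04
x_c = 6313302.22 / 44552.50 = 141.70 mm
y_c = 3765624.04 / 44552.50 = 84.52 mm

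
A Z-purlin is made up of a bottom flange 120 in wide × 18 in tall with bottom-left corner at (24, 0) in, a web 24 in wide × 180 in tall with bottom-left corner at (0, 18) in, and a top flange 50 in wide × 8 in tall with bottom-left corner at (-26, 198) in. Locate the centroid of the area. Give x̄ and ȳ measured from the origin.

Part | A | x̄ᵢ | ȳᵢ | A·x̄ᵢ | A·ȳᵢ
bottom flange | 2160.00 | 84.00 | 9.00 | 181440.00 | 19440.00
web | 4320.00 | 12.00 | 108.00 | 51840.00 | 466560.00
top flange | 400.00 | -1.00 | 202.00 | -400.00 | 80800.00
Σ | 6880.00 |  |  | 232880.00 | 566800.00
x̄ = 232880.00 / 6880.00 = 33.85 in
ȳ = 566800.00 / 6880.00 = 82.38 in

x̄ = 33.85 in, ȳ = 82.38 in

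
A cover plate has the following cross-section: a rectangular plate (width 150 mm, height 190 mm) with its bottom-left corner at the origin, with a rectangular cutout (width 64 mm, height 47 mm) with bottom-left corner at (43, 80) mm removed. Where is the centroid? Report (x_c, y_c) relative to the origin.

x_c = 75.00 mm, y_c = 94.00 mm

plate: A = 150 × 190 = 28500.00, centroid at (75.00, 95.00).
hole: A = −(64 × 47) = -3008.00, centroid at (75.00, 103.50).
ΣA = 25492.00 mm², ΣAx_c = 1911900.00 mm³, ΣAy_c = 2396172.00 mm³.
x_c = 1911900.00/25492.00 = 75.00 mm; y_c = 2396172.00/25492.00 = 94.00 mm.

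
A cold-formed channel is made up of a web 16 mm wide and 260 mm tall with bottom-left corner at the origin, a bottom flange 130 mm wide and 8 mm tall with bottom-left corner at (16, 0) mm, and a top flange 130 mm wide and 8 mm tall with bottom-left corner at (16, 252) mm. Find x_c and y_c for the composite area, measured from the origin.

web: A = 16 × 260 = 4160.00, centroid at (8.00, 130.00).
bottom flange: A = 130 × 8 = 1040.00, centroid at (81.00, 4.00).
top flange: A = 130 × 8 = 1040.00, centroid at (81.00, 256.00).
ΣA = 6240.00 mm², ΣAx_c = 201760.00 mm³, ΣAy_c = 811200.00 mm³.
x_c = 201760.00/6240.00 = 32.33 mm; y_c = 811200.00/6240.00 = 130.00 mm.

x_c = 32.33 mm, y_c = 130.00 mm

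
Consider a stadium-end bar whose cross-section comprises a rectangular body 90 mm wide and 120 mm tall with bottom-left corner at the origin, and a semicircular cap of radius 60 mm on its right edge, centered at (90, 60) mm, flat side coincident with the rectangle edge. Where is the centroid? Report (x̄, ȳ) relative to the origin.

Part | A | x̄ᵢ | ȳᵢ | A·x̄ᵢ | A·ȳᵢ
rectangular body | 10800.00 | 45.00 | 60.00 | 486000.00 | 648000.00
semicircular end | 5654.87 | 115.46 | 60.00 | 652938.01 | 339292.01
Σ | 16454.87 |  |  | 1138938.01 | 987292.01
x̄ = 1138938.01 / 16454.87 = 69.22 mm
ȳ = 987292.01 / 16454.87 = 60.00 mm

x̄ = 69.22 mm, ȳ = 60.00 mm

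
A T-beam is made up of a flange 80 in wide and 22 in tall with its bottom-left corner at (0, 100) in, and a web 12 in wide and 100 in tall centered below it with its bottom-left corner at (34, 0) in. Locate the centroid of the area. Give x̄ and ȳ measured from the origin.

x̄ = 40.00 in, ȳ = 86.27 in

Part | A | x̄ᵢ | ȳᵢ | A·x̄ᵢ | A·ȳᵢ
web | 1200.00 | 40.00 | 50.00 | 48000.00 | 60000.00
flange | 1760.00 | 40.00 | 111.00 | 70400.00 | 195360.00
Σ | 2960.00 |  |  | 118400.00 | 255360.00
x̄ = 118400.00 / 2960.00 = 40.00 in
ȳ = 255360.00 / 2960.00 = 86.27 in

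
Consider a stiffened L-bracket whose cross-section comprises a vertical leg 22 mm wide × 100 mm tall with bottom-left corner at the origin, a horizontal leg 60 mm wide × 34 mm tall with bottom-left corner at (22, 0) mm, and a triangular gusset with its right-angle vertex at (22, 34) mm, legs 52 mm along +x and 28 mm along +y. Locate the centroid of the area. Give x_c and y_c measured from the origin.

x_c = 31.99 mm, y_c = 35.47 mm

Part | A | x̄ᵢ | ȳᵢ | A·x̄ᵢ | A·ȳᵢ
vertical leg | 2200.00 | 11.00 | 50.00 | 24200.00 | 110000.00
horizontal leg | 2040.00 | 52.00 | 17.00 | 106080.00 | 34680.00
gusset | 728.00 | 39.33 | 43.33 | 28634.67 | 31546.67
Σ | 4968.00 |  |  | 158914.67 | 176226.67
x_c = 158914.67 / 4968.00 = 31.99 mm
y_c = 176226.67 / 4968.00 = 35.47 mm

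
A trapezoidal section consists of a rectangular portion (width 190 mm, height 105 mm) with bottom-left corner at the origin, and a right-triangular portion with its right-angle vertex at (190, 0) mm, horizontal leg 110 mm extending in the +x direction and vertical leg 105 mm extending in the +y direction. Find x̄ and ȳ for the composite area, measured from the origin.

x̄ = 124.56 mm, ȳ = 48.57 mm

rectangular portion: A = 190 × 105 = 19950.00, centroid at (95.00, 52.50).
triangular portion: A = ½·110·105 = 5775.00, centroid at (226.67, 35.00).
ΣA = 25725.00 mm²
ΣAx̄ = (19950.00)(95.00) + (5775.00)(226.67) = 3204250.00 mm³
ΣAȳ = (19950.00)(52.50) + (5775.00)(35.00) = 1249500.00 mm³
x̄ = 3204250.00 / 25725.00 = 124.56 mm
ȳ = 1249500.00 / 25725.00 = 48.57 mm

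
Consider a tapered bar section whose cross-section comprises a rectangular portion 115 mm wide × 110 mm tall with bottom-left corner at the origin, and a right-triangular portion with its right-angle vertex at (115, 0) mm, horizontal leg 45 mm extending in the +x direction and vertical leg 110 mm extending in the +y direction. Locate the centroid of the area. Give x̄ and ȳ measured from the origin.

rectangular portion: A = 115 × 110 = 12650.00, centroid at (57.50, 55.00).
triangular portion: A = ½·45·110 = 2475.00, centroid at (130.00, 36.67).
ΣA = 15125.00 mm²
ΣAx̄ = (12650.00)(57.50) + (2475.00)(130.00) = 1049125.00 mm³
ΣAȳ = (12650.00)(55.00) + (2475.00)(36.67) = 786500.00 mm³
x̄ = 1049125.00 / 15125.00 = 69.36 mm
ȳ = 786500.00 / 15125.00 = 52.00 mm

x̄ = 69.36 mm, ȳ = 52.00 mm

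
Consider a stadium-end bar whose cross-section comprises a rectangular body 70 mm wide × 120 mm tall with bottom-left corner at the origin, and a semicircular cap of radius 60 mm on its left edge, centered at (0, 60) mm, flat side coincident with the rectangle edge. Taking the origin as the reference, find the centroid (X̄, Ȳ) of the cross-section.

rectangular body: A = 70 × 120 = 8400.00, centroid at (35.00, 60.00).
semicircular end: A = ½π·60² = 5654.87, centroid at (-25.46, 60.00).
ΣA = 14054.87 mm²
ΣAX̄ = (8400.00)(35.00) + (5654.87)(-25.46) = 150000.00 mm³
ΣAȲ = (8400.00)(60.00) + (5654.87)(60.00) = 843292.01 mm³
X̄ = 150000.00 / 14054.87 = 10.67 mm
Ȳ = 843292.01 / 14054.87 = 60.00 mm

X̄ = 10.67 mm, Ȳ = 60.00 mm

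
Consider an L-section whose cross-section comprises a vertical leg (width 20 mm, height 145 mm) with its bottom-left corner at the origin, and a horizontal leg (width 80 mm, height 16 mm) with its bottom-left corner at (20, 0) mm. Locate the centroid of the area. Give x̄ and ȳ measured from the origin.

x̄ = 25.31 mm, ȳ = 52.75 mm

vertical leg: A = 20 × 145 = 2900.00, centroid at (10.00, 72.50).
horizontal leg: A = 80 × 16 = 1280.00, centroid at (60.00, 8.00).
ΣA = 4180.00 mm², ΣAx̄ = 105800.00 mm³, ΣAȳ = 220490.00 mm³.
x̄ = 105800.00/4180.00 = 25.31 mm; ȳ = 220490.00/4180.00 = 52.75 mm.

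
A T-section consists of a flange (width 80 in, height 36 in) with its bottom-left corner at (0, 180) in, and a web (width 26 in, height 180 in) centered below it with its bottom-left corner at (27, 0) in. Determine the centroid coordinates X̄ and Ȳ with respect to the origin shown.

web: A = 26 × 180 = 4680.00, centroid at (40.00, 90.00).
flange: A = 80 × 36 = 2880.00, centroid at (40.00, 198.00).
ΣA = 7560.00 in²
ΣAX̄ = (4680.00)(40.00) + (2880.00)(40.00) = 302400.00 in³
ΣAȲ = (4680.00)(90.00) + (2880.00)(198.00) = 991440.00 in³
X̄ = 302400.00 / 7560.00 = 40.00 in
Ȳ = 991440.00 / 7560.00 = 131.14 in

X̄ = 40.00 in, Ȳ = 131.14 in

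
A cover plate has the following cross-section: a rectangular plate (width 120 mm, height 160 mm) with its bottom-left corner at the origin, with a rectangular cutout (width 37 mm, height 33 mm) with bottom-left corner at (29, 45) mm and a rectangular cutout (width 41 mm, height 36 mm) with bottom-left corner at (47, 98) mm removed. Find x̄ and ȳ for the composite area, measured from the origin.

plate: A = 120 × 160 = 19200.00, centroid at (60.00, 80.00).
hole 1: A = −(37 × 33) = -1221.00, centroid at (47.50, 61.50).
hole 2: A = −(41 × 36) = -1476.00, centroid at (67.50, 116.00).
ΣA = 16503.00 mm², ΣAx̄ = 994372.50 mm³, ΣAȳ = 1289692.50 mm³.
x̄ = 994372.50/16503.00 = 60.25 mm; ȳ = 1289692.50/16503.00 = 78.15 mm.

x̄ = 60.25 mm, ȳ = 78.15 mm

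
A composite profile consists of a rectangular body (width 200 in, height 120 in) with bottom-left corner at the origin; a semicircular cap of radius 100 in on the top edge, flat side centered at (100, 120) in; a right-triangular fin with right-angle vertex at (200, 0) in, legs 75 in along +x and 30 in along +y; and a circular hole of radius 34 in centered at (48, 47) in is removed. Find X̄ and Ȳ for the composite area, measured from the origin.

X̄ = 108.86 in, Ȳ = 103.01 in

Part | A | x̄ᵢ | ȳᵢ | A·x̄ᵢ | A·ȳᵢ
rectangular body | 24000.00 | 100.00 | 60.00 | 2400000.00 | 1440000.00
semicircular top | 15707.96 | 100.00 | 162.44 | 1570796.33 | 2551622.26
triangular fin | 1125.00 | 225.00 | 10.00 | 253125.00 | 11250.00
hole | -3631.68 | 48.00 | 47.00 | -174320.69 | -170689.01
Σ | 37201.28 |  |  | 4049600.63 | 3832183.25
X̄ = 4049600.63 / 37201.28 = 108.86 in
Ȳ = 3832183.25 / 37201.28 = 103.01 in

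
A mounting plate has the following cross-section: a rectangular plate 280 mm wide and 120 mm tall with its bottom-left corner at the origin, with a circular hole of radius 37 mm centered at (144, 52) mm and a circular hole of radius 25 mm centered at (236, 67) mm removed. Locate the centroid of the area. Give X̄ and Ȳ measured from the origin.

plate: A = 280 × 120 = 33600.00, centroid at (140.00, 60.00).
hole 1: A = −π·37² = -4300.84, centroid at (144.00, 52.00).
hole 2: A = −π·25² = -1963.50, centroid at (236.00, 67.00).
ΣA = 27335.66 mm², ΣAX̄ = 3621294.07 mm³, ΣAȲ = 1660802.11 mm³.
X̄ = 3621294.07/27335.66 = 132.48 mm; Ȳ = 1660802.11/27335.66 = 60.76 mm.

X̄ = 132.48 mm, Ȳ = 60.76 mm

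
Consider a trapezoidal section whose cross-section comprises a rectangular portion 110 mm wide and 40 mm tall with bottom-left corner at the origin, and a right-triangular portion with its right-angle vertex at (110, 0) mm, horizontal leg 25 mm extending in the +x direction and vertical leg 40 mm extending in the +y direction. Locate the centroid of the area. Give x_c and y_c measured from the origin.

rectangular portion: A = 110 × 40 = 4400.00, centroid at (55.00, 20.00).
triangular portion: A = ½·25·40 = 500.00, centroid at (118.33, 13.33).
ΣA = 4900.00 mm², ΣAx_c = 301166.67 mm³, ΣAy_c = 94666.67 mm³.
x_c = 301166.67/4900.00 = 61.46 mm; y_c = 94666.67/4900.00 = 19.32 mm.

x_c = 61.46 mm, y_c = 19.32 mm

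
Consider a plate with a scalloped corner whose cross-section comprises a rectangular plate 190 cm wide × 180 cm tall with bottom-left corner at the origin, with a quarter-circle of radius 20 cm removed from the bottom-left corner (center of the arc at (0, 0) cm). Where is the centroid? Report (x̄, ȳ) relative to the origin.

plate: A = 190 × 180 = 34200.00, centroid at (95.00, 90.00).
removed quarter-circle: A = −¼π·20² = -314.16, centroid at (8.49, 8.49).
ΣA = 33885.84 cm²
ΣAx̄ = (34200.00)(95.00) + (-314.16)(8.49) = 3246333.33 cm³
ΣAȳ = (34200.00)(90.00) + (-314.16)(8.49) = 3075333.33 cm³
x̄ = 3246333.33 / 33885.84 = 95.80 cm
ȳ = 3075333.33 / 33885.84 = 90.76 cm

x̄ = 95.80 cm, ȳ = 90.76 cm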